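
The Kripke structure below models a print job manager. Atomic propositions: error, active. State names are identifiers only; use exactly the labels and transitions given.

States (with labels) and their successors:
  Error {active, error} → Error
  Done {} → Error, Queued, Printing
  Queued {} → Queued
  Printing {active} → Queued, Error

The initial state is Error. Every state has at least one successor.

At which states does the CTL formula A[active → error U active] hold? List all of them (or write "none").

States satisfying active → error: {Error, Done, Queued}.
States satisfying active: {Error, Printing}.
States satisfying A[active → error U active]: {Error, Printing}.

{Error, Printing}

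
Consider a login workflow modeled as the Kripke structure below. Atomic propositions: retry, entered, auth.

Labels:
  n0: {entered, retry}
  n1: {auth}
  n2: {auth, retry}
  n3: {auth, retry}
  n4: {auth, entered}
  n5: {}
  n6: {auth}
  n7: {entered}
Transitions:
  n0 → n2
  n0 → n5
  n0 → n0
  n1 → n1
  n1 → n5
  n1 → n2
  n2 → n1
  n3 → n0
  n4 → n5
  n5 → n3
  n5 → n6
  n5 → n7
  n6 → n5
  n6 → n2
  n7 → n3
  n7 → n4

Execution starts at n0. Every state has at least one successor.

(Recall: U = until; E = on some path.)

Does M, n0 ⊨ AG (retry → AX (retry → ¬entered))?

Does not hold

States satisfying retry → AX (retry → ¬entered): {n1, n2, n4, n5, n6, n7}.
States satisfying AG (retry → AX (retry → ¬entered)): ∅.
n0 is reachable from n0 and violates retry → AX (retry → ¬entered), so AG fails at n0.
n0 ∉ Sat(AG (retry → AX (retry → ¬entered))).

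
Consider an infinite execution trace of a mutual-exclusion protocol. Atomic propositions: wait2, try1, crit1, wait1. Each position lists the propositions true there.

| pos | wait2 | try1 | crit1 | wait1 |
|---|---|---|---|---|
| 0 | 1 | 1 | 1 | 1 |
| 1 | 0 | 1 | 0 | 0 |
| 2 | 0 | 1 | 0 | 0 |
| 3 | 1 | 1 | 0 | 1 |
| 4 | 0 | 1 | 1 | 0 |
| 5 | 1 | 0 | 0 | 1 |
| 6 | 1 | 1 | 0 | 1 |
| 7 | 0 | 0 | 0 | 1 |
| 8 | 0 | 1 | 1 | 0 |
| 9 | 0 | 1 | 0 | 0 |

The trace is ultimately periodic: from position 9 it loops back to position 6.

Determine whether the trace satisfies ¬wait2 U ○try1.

Satisfied

Walking from position 0: ○try1 first holds at position 0, and ¬wait2 holds at every earlier position along the way, so ¬wait2 U ○try1 holds.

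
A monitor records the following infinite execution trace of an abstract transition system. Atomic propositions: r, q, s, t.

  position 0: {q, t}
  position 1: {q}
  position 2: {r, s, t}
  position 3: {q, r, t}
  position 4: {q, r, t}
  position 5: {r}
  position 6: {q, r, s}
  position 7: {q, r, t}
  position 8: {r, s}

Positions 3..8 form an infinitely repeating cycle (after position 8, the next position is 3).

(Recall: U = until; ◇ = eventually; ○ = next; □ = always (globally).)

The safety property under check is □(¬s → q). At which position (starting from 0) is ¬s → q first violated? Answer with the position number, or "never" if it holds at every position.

5

Check ¬s → q at each position in order: 0 ✓, 1 ✓, 2 ✓, 3 ✓, 4 ✓.
At position 5 the labels are {r}, so ¬s → q is false there. This is the first violation.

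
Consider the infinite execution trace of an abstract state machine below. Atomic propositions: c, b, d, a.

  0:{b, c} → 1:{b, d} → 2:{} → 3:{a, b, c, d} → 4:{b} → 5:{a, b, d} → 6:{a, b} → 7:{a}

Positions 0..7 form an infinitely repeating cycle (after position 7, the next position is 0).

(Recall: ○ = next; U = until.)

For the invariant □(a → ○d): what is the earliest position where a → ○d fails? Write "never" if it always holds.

Check a → ○d at each position in order: 0 ✓, 1 ✓, 2 ✓.
At position 3 the labels are {a, b, c, d} and the next position 4 has {b}, so a → ○d is false there. This is the first violation.

3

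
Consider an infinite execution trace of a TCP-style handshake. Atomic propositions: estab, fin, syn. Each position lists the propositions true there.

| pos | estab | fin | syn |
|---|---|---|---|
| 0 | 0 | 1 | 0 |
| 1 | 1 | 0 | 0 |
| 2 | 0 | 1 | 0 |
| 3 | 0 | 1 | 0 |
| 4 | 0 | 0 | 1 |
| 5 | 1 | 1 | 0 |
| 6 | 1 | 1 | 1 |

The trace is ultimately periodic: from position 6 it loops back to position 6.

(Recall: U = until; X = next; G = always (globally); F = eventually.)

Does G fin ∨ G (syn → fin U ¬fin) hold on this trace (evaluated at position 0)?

No

fin must hold at every position from 0 onward. It fails at position 1, so G fin is false.
syn → fin U ¬fin must hold at every position from 0 onward. It fails at position 6, so G (syn → fin U ¬fin) is false.
Positions where syn holds: 4, 6.
Check fin U ¬fin at each: 4→ok, 6→fails.
At position 0: G fin is false; G (syn → fin U ¬fin) is false; so G fin ∨ G (syn → fin U ¬fin) is false.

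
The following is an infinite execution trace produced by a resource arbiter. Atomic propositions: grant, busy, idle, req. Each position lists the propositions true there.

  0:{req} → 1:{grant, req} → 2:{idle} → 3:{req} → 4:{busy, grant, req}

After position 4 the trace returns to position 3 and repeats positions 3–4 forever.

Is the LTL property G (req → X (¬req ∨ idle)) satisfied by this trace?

req → X (¬req ∨ idle) must hold at every position from 0 onward. It fails at position 0, so G (req → X (¬req ∨ idle)) is false.
Positions where req holds: 0, 1, 3, 4.
Check X (¬req ∨ idle) at each: 0→fails, 1→ok, 3→fails, 4→fails.

Violated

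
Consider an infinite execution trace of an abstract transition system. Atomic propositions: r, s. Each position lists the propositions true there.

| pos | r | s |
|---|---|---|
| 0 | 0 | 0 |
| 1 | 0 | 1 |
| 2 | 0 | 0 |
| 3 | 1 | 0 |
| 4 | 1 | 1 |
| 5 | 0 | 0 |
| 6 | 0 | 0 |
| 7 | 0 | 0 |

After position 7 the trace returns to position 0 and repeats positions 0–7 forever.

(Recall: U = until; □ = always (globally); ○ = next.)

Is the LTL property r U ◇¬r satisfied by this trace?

Walking from position 0: ◇¬r first holds at position 0, and r holds at every earlier position along the way, so r U ◇¬r holds.

Satisfied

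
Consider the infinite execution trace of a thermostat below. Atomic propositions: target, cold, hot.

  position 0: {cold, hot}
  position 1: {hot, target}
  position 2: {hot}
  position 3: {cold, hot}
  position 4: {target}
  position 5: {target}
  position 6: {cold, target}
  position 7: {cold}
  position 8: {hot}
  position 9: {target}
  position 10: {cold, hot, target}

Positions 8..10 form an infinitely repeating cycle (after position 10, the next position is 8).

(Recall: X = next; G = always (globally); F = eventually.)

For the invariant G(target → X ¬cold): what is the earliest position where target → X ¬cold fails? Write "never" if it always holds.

5

Check target → X ¬cold at each position in order: 0 ✓, 1 ✓, 2 ✓, 3 ✓, 4 ✓.
At position 5 the labels are {target} and the next position 6 has {cold, target}, so target → X ¬cold is false there. This is the first violation.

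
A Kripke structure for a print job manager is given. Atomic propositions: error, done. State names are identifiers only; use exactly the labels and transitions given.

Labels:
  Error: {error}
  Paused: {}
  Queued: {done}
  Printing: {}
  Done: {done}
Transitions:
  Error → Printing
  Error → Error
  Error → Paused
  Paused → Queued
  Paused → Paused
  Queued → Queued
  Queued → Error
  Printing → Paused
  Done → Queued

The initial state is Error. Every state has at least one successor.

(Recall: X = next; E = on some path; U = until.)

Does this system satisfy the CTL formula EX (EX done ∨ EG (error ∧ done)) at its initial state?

States satisfying EX done ∨ EG (error ∧ done): {Paused, Queued, Done}.
States satisfying EX (EX done ∨ EG (error ∧ done)): {Error, Paused, Queued, Printing, Done}.
Error ∈ Sat(EX (EX done ∨ EG (error ∧ done))).

Satisfied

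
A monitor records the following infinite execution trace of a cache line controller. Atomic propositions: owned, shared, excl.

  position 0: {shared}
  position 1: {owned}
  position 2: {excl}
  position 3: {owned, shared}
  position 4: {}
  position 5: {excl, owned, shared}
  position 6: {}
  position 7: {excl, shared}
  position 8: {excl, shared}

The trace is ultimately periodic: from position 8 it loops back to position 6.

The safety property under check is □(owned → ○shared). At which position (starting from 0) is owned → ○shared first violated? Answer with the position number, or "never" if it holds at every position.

Check owned → ○shared at each position in order: 0 ✓.
At position 1 the labels are {owned} and the next position 2 has {excl}, so owned → ○shared is false there. This is the first violation.

1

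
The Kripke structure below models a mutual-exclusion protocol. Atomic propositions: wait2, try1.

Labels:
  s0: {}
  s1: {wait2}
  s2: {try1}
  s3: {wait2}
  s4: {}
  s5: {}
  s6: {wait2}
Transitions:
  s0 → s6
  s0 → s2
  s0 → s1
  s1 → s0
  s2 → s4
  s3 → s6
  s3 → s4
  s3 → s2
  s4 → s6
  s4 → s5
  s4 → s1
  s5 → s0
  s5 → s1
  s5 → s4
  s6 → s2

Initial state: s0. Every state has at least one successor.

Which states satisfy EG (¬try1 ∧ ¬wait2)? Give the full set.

States satisfying ¬try1 ∧ ¬wait2: {s0, s4, s5}.
States satisfying EG (¬try1 ∧ ¬wait2): {s4, s5}.

{s4, s5}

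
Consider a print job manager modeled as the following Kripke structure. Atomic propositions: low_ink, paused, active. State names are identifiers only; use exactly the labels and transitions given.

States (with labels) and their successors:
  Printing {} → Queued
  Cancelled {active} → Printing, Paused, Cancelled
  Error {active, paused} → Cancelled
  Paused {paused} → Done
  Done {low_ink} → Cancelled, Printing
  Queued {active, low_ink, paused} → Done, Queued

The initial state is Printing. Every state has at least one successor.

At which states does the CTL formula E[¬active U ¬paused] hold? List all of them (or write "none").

States satisfying ¬active: {Printing, Paused, Done}.
States satisfying ¬paused: {Printing, Cancelled, Done}.
States satisfying E[¬active U ¬paused]: {Printing, Cancelled, Paused, Done}.

{Printing, Cancelled, Paused, Done}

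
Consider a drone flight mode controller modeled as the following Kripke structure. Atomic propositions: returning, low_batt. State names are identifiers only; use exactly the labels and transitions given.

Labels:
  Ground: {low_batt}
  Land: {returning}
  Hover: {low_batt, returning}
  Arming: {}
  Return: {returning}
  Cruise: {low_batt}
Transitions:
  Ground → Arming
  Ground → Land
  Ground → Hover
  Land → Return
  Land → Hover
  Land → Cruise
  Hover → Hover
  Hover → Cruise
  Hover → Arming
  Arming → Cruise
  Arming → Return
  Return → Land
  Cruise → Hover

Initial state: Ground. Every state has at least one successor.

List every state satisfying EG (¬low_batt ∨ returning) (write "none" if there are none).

{Land, Hover, Arming, Return}

States satisfying ¬low_batt ∨ returning: {Land, Hover, Arming, Return}.
States satisfying EG (¬low_batt ∨ returning): {Land, Hover, Arming, Return}.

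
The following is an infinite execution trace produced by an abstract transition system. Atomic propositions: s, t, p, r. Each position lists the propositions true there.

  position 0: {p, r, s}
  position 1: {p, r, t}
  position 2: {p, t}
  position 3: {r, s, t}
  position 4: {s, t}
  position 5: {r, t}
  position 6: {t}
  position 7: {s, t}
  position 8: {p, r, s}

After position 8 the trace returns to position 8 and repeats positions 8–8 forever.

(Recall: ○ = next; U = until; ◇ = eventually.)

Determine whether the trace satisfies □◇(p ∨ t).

◇(p ∨ t) holds at every position 0..8, and those are all positions ever visited, so □◇(p ∨ t) holds.

Holds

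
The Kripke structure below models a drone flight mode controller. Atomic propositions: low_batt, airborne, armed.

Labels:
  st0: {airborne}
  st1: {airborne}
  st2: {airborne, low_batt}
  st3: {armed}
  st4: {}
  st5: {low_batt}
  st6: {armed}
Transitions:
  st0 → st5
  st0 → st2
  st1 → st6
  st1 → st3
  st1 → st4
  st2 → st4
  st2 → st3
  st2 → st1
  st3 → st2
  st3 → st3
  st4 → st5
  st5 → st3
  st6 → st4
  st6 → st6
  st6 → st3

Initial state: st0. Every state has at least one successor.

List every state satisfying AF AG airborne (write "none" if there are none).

States satisfying AG airborne: ∅.
States satisfying AF AG airborne: ∅.

none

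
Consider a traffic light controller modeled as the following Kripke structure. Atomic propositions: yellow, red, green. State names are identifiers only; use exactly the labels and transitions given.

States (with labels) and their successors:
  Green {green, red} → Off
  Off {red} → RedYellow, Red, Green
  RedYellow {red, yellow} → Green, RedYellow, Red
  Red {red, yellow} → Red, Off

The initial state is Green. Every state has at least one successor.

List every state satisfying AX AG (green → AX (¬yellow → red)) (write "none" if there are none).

States satisfying AG (green → AX (¬yellow → red)): {Green, Off, RedYellow, Red}.
States satisfying AX AG (green → AX (¬yellow → red)): {Green, Off, RedYellow, Red}.

{Green, Off, RedYellow, Red}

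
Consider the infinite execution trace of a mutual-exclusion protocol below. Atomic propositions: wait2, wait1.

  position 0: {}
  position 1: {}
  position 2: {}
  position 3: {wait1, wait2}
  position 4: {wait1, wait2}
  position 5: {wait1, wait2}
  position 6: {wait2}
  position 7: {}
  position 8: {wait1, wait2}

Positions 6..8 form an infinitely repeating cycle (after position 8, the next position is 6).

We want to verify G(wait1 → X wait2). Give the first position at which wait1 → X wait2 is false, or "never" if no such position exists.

never

wait1 → X wait2 holds at every position 0..8, and those are all the positions the trace ever visits, so the invariant G(wait1 → X wait2) is never violated.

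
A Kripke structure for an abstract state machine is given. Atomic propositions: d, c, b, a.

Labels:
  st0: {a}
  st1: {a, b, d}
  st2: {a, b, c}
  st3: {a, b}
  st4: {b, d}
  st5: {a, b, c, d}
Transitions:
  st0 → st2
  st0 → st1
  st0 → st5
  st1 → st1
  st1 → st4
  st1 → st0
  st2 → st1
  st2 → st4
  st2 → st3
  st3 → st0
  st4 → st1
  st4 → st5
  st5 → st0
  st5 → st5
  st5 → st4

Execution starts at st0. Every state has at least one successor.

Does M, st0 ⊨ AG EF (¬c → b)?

Satisfied

States satisfying EF (¬c → b): {st0, st1, st2, st3, st4, st5}.
States satisfying AG EF (¬c → b): {st0, st1, st2, st3, st4, st5}.
Every state reachable from st0 satisfies EF (¬c → b).
st0 ∈ Sat(AG EF (¬c → b)).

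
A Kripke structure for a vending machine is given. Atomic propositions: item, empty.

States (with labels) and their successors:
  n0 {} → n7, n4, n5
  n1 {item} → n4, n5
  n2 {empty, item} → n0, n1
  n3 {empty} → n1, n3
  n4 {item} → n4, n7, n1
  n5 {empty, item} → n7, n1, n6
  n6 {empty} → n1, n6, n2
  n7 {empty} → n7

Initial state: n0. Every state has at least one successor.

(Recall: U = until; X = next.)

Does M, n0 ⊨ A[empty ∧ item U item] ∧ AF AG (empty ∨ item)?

Violated

States satisfying empty ∧ item: {n2, n5}.
States satisfying item: {n1, n2, n4, n5}.
States satisfying A[empty ∧ item U item]: {n1, n2, n4, n5}.
States satisfying AG (empty ∨ item): {n7}.
States satisfying AF AG (empty ∨ item): {n7}.
States satisfying A[empty ∧ item U item] ∧ AF AG (empty ∨ item): ∅.
n0 ∉ Sat(A[empty ∧ item U item] ∧ AF AG (empty ∨ item)).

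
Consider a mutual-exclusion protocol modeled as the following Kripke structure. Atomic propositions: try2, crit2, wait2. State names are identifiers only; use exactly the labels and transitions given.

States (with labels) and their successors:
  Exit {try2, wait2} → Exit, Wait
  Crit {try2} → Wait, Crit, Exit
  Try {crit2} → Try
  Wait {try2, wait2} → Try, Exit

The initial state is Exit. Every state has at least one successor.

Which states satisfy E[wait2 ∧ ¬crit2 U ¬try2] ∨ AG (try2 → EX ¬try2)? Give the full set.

{Exit, Try, Wait}

States satisfying wait2 ∧ ¬crit2: {Exit, Wait}.
States satisfying ¬try2: {Try}.
States satisfying E[wait2 ∧ ¬crit2 U ¬try2]: {Exit, Try, Wait}.
States satisfying try2 → EX ¬try2: {Try, Wait}.
States satisfying AG (try2 → EX ¬try2): {Try}.
States satisfying E[wait2 ∧ ¬crit2 U ¬try2] ∨ AG (try2 → EX ¬try2): {Exit, Try, Wait}.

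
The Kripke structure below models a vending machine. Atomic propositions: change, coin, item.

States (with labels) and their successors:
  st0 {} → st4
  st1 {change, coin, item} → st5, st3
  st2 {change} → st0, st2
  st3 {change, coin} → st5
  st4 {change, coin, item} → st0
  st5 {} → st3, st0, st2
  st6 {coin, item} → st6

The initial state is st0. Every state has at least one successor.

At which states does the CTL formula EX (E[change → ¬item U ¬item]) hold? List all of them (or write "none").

States satisfying E[change → ¬item U ¬item]: {st0, st2, st3, st5}.
States satisfying EX (E[change → ¬item U ¬item]): {st1, st2, st3, st4, st5}.

{st1, st2, st3, st4, st5}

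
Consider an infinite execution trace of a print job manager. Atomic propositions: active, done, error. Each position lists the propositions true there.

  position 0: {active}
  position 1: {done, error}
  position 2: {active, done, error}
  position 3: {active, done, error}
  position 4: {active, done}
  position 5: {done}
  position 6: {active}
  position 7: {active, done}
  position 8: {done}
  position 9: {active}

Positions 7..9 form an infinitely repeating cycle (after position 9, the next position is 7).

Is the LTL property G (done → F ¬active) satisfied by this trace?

done → F ¬active holds at every position 0..9, and those are all positions ever visited, so G (done → F ¬active) holds.
Positions where done holds: 1, 2, 3, 4, 5, 7, 8.
Check F ¬active at each: 1→ok, 2→ok, 3→ok, 4→ok, 5→ok, 7→ok, 8→ok.

Satisfied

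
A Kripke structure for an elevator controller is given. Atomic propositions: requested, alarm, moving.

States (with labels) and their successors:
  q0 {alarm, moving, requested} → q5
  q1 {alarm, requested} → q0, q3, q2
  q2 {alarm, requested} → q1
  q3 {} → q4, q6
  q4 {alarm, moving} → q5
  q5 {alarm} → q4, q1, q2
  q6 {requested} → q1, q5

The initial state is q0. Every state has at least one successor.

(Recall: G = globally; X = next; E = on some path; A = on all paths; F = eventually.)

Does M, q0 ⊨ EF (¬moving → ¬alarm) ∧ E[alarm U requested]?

States satisfying ¬moving → ¬alarm: {q0, q3, q4, q6}.
States satisfying EF (¬moving → ¬alarm): {q0, q1, q2, q3, q4, q5, q6}.
States satisfying alarm: {q0, q1, q2, q4, q5}.
States satisfying requested: {q0, q1, q2, q6}.
States satisfying E[alarm U requested]: {q0, q1, q2, q4, q5, q6}.
States satisfying EF (¬moving → ¬alarm) ∧ E[alarm U requested]: {q0, q1, q2, q4, q5, q6}.
q0 ∈ Sat(EF (¬moving → ¬alarm) ∧ E[alarm U requested]).

Holds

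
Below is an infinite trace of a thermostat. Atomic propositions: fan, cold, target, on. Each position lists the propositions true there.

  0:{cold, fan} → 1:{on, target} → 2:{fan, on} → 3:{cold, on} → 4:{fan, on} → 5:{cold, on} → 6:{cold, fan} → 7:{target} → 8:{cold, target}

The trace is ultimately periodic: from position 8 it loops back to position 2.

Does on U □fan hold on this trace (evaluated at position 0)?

Violated

Walking from position 0: at position 0, □fan has not yet held and on fails, so on U □fan is false.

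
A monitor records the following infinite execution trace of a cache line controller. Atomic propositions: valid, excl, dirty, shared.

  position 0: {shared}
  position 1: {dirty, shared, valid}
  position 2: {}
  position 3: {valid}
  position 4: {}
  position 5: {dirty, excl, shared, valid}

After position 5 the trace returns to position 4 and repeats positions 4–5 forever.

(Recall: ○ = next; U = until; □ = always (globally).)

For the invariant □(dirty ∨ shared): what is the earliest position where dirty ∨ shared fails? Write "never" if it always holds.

Check dirty ∨ shared at each position in order: 0 ✓, 1 ✓.
At position 2 the labels are {}, so dirty ∨ shared is false there. This is the first violation.

2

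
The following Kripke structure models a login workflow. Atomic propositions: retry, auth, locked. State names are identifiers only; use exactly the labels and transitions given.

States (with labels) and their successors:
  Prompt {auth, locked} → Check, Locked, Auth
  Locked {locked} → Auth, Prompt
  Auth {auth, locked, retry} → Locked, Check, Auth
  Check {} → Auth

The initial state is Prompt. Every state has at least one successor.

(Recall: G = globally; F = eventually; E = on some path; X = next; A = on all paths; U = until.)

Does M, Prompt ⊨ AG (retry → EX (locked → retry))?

Yes

States satisfying retry → EX (locked → retry): {Prompt, Locked, Auth, Check}.
States satisfying AG (retry → EX (locked → retry)): {Prompt, Locked, Auth, Check}.
Every state reachable from Prompt satisfies retry → EX (locked → retry).
Prompt ∈ Sat(AG (retry → EX (locked → retry))).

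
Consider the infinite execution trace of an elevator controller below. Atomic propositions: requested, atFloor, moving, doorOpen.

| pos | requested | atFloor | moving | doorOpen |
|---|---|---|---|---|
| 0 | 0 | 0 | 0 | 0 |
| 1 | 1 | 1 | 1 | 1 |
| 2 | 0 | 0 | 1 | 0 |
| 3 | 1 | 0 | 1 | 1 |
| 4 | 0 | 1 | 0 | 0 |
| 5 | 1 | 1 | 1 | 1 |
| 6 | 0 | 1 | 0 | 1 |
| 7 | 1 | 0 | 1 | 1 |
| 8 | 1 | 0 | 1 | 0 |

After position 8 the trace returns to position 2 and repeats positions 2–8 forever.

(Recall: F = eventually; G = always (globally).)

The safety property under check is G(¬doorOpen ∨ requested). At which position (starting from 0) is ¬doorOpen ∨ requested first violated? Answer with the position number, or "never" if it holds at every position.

6

Check ¬doorOpen ∨ requested at each position in order: 0 ✓, 1 ✓, 2 ✓, 3 ✓, 4 ✓, 5 ✓.
At position 6 the labels are {atFloor, doorOpen}, so ¬doorOpen ∨ requested is false there. This is the first violation.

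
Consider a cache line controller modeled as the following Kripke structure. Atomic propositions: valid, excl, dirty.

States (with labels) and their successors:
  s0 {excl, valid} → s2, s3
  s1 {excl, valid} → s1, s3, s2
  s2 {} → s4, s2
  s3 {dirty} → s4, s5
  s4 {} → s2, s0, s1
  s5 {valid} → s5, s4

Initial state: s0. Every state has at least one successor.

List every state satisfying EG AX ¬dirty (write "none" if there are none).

{s2, s3, s4, s5}

States satisfying AX ¬dirty: {s2, s3, s4, s5}.
States satisfying EG AX ¬dirty: {s2, s3, s4, s5}.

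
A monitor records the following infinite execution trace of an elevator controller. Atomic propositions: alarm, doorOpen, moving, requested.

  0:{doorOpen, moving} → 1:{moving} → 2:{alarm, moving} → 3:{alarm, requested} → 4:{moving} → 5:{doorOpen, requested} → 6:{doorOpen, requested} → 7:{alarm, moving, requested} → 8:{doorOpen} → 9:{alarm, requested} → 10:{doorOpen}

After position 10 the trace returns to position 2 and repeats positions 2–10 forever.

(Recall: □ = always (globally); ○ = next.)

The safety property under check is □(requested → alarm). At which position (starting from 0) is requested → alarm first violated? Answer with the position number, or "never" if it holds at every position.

5

Check requested → alarm at each position in order: 0 ✓, 1 ✓, 2 ✓, 3 ✓, 4 ✓.
At position 5 the labels are {doorOpen, requested}, so requested → alarm is false there. This is the first violation.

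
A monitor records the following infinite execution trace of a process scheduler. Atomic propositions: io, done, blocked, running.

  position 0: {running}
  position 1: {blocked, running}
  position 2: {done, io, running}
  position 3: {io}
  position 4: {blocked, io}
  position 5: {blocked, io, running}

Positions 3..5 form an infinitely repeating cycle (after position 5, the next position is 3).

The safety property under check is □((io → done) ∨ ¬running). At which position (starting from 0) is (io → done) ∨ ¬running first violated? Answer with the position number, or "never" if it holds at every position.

Check (io → done) ∨ ¬running at each position in order: 0 ✓, 1 ✓, 2 ✓, 3 ✓, 4 ✓.
At position 5 the labels are {blocked, io, running}, so (io → done) ∨ ¬running is false there. This is the first violation.

5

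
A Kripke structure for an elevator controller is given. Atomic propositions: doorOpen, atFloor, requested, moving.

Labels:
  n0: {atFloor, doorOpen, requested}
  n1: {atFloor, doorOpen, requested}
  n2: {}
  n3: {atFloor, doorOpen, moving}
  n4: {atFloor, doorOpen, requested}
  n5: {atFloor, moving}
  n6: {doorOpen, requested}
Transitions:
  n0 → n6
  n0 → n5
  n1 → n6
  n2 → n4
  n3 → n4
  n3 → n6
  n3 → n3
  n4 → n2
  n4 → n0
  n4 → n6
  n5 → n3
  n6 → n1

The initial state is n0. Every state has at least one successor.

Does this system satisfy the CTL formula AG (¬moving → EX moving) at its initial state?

States satisfying ¬moving → EX moving: {n0, n3, n5}.
States satisfying AG (¬moving → EX moving): ∅.
n1 is reachable from n0 and violates ¬moving → EX moving, so AG fails at n0.
n0 ∉ Sat(AG (¬moving → EX moving)).

No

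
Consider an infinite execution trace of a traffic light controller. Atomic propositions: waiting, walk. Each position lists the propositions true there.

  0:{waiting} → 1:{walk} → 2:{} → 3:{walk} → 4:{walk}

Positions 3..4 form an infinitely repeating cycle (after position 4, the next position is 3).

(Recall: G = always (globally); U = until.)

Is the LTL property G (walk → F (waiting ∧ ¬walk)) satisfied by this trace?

Does not hold

walk → F (waiting ∧ ¬walk) must hold at every position from 0 onward. It fails at position 1, so G (walk → F (waiting ∧ ¬walk)) is false.
Positions where walk holds: 1, 3, 4.
Check F (waiting ∧ ¬walk) at each: 1→fails, 3→fails, 4→fails.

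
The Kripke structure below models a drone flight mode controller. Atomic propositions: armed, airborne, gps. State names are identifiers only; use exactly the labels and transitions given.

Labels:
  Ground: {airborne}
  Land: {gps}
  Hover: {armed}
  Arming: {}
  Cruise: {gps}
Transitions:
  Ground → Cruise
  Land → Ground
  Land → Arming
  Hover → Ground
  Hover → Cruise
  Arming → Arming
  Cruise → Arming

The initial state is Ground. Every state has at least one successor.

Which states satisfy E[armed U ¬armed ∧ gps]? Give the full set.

{Land, Hover, Cruise}

States satisfying armed: {Hover}.
States satisfying ¬armed ∧ gps: {Land, Cruise}.
States satisfying E[armed U ¬armed ∧ gps]: {Land, Hover, Cruise}.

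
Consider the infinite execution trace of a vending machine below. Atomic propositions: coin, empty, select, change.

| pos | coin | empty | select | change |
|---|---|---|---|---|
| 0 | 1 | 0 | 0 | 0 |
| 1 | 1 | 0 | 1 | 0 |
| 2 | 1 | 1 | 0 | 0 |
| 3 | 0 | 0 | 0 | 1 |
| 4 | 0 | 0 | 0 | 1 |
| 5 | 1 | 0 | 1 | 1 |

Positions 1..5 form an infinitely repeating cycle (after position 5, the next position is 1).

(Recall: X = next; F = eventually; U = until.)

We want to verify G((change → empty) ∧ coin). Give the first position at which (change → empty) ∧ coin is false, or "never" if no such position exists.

Check (change → empty) ∧ coin at each position in order: 0 ✓, 1 ✓, 2 ✓.
At position 3 the labels are {change}, so (change → empty) ∧ coin is false there. This is the first violation.

3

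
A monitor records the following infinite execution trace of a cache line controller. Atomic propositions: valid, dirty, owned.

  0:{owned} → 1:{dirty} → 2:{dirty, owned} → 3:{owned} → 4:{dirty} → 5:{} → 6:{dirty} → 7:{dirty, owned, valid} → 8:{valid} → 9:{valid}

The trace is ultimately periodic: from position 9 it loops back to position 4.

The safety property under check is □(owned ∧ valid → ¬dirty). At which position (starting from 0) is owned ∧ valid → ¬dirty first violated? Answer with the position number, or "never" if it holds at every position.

7

Check owned ∧ valid → ¬dirty at each position in order: 0 ✓, 1 ✓, 2 ✓, 3 ✓, 4 ✓, 5 ✓, 6 ✓.
At position 7 the labels are {dirty, owned, valid}, so owned ∧ valid → ¬dirty is false there. This is the first violation.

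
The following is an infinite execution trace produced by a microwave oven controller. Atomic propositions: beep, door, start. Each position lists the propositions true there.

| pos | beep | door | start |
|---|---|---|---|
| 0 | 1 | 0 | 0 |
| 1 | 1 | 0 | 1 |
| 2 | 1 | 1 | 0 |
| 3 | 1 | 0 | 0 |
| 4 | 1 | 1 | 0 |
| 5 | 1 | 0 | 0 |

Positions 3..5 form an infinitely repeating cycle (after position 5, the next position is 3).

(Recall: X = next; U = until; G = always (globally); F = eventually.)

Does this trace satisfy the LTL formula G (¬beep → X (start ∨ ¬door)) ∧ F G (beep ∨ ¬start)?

Holds

¬beep → X (start ∨ ¬door) holds at every position 0..5, and those are all positions ever visited, so G (¬beep → X (start ∨ ¬door)) holds.
G (beep ∨ ¬start) holds at position 0, which is reachable from 0, so F G (beep ∨ ¬start) holds.
At position 0: G (¬beep → X (start ∨ ¬door)) is true; F G (beep ∨ ¬start) is true; so G (¬beep → X (start ∨ ¬door)) ∧ F G (beep ∨ ¬start) is true.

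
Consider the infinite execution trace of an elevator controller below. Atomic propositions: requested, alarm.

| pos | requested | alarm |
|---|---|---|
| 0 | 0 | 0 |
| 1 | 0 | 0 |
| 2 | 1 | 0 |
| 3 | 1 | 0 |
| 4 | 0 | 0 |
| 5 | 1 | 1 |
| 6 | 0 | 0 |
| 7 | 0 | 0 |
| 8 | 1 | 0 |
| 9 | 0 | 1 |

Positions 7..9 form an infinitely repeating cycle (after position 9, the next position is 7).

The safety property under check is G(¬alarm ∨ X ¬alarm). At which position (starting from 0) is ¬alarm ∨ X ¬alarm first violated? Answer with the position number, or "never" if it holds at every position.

never

¬alarm ∨ X ¬alarm holds at every position 0..9, and those are all the positions the trace ever visits, so the invariant G(¬alarm ∨ X ¬alarm) is never violated.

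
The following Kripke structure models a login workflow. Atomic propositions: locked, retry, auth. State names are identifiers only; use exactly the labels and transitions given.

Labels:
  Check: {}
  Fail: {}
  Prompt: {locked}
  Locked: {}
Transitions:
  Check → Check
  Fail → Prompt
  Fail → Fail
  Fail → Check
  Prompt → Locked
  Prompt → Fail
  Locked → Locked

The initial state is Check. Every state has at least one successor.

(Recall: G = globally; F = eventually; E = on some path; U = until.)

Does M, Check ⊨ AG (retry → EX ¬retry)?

Holds

States satisfying retry → EX ¬retry: {Check, Fail, Prompt, Locked}.
States satisfying AG (retry → EX ¬retry): {Check, Fail, Prompt, Locked}.
Every state reachable from Check satisfies retry → EX ¬retry.
Check ∈ Sat(AG (retry → EX ¬retry)).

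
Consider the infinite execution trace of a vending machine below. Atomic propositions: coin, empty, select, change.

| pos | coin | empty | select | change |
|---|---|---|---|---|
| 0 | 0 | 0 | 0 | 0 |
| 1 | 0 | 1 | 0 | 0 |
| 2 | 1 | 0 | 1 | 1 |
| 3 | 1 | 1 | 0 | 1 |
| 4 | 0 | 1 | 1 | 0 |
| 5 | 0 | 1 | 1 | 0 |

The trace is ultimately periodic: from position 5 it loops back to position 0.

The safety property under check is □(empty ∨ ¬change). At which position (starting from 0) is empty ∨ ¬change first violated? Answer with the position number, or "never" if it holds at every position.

2

Check empty ∨ ¬change at each position in order: 0 ✓, 1 ✓.
At position 2 the labels are {change, coin, select}, so empty ∨ ¬change is false there. This is the first violation.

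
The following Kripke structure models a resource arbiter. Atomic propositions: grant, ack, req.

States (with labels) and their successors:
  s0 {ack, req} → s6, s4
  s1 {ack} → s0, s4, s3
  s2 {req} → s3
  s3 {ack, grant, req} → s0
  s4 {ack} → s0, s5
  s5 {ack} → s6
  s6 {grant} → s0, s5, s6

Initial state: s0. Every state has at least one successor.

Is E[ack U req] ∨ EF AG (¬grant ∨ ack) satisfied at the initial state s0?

States satisfying ack: {s0, s1, s3, s4, s5}.
States satisfying req: {s0, s2, s3}.
States satisfying E[ack U req]: {s0, s1, s2, s3, s4}.
States satisfying AG (¬grant ∨ ack): ∅.
States satisfying EF AG (¬grant ∨ ack): ∅.
States satisfying E[ack U req] ∨ EF AG (¬grant ∨ ack): {s0, s1, s2, s3, s4}.
s0 ∈ Sat(E[ack U req] ∨ EF AG (¬grant ∨ ack)).

Satisfied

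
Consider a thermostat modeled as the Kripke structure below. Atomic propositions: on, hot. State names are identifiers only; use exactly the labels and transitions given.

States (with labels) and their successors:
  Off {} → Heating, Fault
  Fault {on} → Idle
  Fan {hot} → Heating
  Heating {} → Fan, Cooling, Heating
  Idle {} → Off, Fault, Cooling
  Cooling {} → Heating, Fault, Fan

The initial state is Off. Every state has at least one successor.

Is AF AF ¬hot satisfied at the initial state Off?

Yes

States satisfying AF ¬hot: {Off, Fault, Fan, Heating, Idle, Cooling}.
States satisfying AF AF ¬hot: {Off, Fault, Fan, Heating, Idle, Cooling}.
Off ∈ Sat(AF AF ¬hot).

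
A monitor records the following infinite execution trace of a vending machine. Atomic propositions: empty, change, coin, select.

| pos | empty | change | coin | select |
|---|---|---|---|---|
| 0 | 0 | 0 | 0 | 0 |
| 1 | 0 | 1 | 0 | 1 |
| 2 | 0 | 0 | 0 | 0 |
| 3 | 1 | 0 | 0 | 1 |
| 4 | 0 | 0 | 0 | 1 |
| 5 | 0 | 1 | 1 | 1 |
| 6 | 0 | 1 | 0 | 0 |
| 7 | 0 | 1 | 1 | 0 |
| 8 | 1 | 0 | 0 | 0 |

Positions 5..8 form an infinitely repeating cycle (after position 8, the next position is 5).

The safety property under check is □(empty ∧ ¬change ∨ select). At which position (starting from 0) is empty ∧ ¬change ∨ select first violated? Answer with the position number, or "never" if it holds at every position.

0

At position 0 the labels are {}, so empty ∧ ¬change ∨ select is false there. This is the first violation.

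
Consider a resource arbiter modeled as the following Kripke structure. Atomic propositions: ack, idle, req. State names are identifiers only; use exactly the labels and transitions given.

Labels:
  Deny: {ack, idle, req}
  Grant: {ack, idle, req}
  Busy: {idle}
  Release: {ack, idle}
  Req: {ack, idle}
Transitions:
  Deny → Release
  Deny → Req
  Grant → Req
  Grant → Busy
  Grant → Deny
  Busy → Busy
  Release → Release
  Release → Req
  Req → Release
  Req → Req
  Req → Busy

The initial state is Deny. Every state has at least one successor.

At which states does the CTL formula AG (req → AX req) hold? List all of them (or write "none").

States satisfying req → AX req: {Busy, Release, Req}.
States satisfying AG (req → AX req): {Busy, Release, Req}.

{Busy, Release, Req}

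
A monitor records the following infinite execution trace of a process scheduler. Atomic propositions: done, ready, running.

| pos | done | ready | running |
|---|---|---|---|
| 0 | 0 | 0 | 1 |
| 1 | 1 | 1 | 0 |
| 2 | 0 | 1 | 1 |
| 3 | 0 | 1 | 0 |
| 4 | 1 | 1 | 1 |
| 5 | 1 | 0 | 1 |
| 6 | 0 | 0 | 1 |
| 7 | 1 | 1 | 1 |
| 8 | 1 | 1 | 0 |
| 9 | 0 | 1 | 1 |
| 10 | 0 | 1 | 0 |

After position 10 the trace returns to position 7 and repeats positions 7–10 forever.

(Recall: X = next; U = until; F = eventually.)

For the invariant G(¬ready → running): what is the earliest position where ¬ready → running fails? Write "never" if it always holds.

never

¬ready → running holds at every position 0..10, and those are all the positions the trace ever visits, so the invariant G(¬ready → running) is never violated.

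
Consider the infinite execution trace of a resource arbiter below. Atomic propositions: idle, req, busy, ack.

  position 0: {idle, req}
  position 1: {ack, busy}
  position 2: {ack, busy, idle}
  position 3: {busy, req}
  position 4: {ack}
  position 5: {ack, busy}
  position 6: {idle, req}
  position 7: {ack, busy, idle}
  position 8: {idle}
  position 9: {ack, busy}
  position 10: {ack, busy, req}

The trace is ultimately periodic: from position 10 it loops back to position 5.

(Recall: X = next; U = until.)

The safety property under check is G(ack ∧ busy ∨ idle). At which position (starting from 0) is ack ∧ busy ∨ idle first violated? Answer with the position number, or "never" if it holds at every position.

Check ack ∧ busy ∨ idle at each position in order: 0 ✓, 1 ✓, 2 ✓.
At position 3 the labels are {busy, req}, so ack ∧ busy ∨ idle is false there. This is the first violation.

3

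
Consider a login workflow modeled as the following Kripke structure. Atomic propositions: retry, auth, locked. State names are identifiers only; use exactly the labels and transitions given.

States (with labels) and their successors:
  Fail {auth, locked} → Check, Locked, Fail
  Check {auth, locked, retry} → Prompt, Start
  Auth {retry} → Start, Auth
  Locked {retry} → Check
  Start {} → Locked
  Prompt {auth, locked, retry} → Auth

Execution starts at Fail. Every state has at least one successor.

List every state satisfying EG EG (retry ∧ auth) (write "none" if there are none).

none

States satisfying EG (retry ∧ auth): ∅.
States satisfying EG EG (retry ∧ auth): ∅.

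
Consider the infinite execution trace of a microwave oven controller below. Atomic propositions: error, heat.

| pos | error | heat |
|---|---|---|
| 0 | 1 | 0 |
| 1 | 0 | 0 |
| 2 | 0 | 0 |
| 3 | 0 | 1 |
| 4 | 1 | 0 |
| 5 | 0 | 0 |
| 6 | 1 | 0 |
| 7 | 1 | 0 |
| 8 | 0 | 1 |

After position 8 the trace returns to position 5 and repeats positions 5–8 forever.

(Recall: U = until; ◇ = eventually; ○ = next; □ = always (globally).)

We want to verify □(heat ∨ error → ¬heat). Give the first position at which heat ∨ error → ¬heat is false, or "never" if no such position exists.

3

Check heat ∨ error → ¬heat at each position in order: 0 ✓, 1 ✓, 2 ✓.
At position 3 the labels are {heat}, so heat ∨ error → ¬heat is false there. This is the first violation.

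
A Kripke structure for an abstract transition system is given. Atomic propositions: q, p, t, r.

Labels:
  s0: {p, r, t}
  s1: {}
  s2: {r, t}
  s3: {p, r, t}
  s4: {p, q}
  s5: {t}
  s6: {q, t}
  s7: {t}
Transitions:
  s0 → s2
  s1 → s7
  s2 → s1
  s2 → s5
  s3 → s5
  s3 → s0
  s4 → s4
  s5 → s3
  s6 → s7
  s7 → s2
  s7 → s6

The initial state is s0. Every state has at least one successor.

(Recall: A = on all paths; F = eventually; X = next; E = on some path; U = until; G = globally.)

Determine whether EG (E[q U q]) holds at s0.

States satisfying E[q U q]: {s4, s6}.
States satisfying EG (E[q U q]): {s4}.
No suitable path/successor from s0 witnesses the formula.
s0 ∉ Sat(EG (E[q U q])).

No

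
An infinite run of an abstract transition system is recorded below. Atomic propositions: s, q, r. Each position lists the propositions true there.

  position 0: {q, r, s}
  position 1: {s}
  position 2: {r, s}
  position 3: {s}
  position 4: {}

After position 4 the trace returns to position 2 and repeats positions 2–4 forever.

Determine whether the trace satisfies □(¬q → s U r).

No

¬q → s U r must hold at every position from 0 onward. It fails at position 3, so □(¬q → s U r) is false.
Positions where ¬q holds: 1, 2, 3, 4.
Check s U r at each: 1→ok, 2→ok, 3→fails, 4→fails.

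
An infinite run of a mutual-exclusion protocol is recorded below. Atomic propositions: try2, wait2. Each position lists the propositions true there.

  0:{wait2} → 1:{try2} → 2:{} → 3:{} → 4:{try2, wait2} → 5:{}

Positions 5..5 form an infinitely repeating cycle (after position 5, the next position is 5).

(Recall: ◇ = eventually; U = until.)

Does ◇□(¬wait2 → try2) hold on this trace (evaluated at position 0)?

□(¬wait2 → try2) is false at every position 0..5, so it never becomes true and ◇□(¬wait2 → try2) fails.

No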